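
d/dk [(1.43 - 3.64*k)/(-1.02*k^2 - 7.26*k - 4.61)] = (-3.7128*k^2 + 2.9172*k + 27.1622)/(1.0404*k^4 + 14.8104*k^3 + 62.112*k^2 + 66.9372*k + 21.2521)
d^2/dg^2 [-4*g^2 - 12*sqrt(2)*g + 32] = -8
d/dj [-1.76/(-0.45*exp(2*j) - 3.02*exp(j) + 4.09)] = (-1.584*exp(j) - 5.3152)*exp(j)/(0.45*exp(2*j) + 3.02*exp(j) - 4.09)^2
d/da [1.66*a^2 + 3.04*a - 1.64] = 3.32*a + 3.04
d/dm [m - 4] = 1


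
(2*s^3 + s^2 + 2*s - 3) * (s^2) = 2*s^5 + s^4 + 2*s^3 - 3*s^2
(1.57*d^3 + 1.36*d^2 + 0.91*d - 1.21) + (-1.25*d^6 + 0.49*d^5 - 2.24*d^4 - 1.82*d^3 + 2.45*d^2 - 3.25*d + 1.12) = -1.25*d^6 + 0.49*d^5 - 2.24*d^4 - 0.25*d^3 + 3.81*d^2 - 2.34*d - 0.0899999999999999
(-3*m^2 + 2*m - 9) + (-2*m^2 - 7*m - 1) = -5*m^2 - 5*m - 10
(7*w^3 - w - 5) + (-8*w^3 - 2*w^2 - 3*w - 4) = -w^3 - 2*w^2 - 4*w - 9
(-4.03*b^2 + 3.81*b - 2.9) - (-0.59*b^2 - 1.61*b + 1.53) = -3.44*b^2 + 5.42*b - 4.43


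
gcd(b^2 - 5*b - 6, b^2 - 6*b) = b - 6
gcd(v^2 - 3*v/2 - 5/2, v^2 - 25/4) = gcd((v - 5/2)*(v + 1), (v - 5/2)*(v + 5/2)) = v - 5/2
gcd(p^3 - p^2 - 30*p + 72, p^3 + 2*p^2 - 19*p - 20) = p - 4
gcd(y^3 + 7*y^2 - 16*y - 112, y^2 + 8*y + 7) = y + 7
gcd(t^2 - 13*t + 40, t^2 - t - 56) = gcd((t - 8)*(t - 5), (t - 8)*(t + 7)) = t - 8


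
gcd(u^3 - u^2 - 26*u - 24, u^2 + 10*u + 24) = u + 4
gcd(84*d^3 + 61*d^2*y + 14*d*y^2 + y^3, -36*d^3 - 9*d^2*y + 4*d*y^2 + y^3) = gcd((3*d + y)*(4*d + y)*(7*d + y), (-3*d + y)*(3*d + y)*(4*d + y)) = 12*d^2 + 7*d*y + y^2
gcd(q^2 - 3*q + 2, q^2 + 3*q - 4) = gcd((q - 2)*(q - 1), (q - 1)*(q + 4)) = q - 1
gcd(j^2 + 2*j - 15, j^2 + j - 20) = j + 5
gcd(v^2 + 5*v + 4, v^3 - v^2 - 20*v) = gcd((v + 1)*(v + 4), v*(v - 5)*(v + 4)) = v + 4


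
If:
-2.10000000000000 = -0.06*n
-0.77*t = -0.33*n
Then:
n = 35.00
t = 15.00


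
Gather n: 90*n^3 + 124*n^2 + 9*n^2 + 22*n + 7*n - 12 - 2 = 90*n^3 + 133*n^2 + 29*n - 14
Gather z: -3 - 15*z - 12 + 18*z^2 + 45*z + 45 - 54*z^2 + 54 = -36*z^2 + 30*z + 84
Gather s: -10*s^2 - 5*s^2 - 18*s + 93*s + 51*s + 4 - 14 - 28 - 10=-15*s^2 + 126*s - 48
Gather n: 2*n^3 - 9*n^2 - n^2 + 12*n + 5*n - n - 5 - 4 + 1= 2*n^3 - 10*n^2 + 16*n - 8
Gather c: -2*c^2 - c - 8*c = -2*c^2 - 9*c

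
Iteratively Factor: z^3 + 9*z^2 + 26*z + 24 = (z + 2)*(z^2 + 7*z + 12) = (z + 2)*(z + 4)*(z + 3)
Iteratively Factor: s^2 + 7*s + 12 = (s + 4)*(s + 3)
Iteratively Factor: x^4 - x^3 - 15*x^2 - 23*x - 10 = (x + 2)*(x^3 - 3*x^2 - 9*x - 5) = (x + 1)*(x + 2)*(x^2 - 4*x - 5) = (x + 1)^2*(x + 2)*(x - 5)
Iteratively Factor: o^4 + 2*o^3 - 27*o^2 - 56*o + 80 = (o - 5)*(o^3 + 7*o^2 + 8*o - 16) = (o - 5)*(o + 4)*(o^2 + 3*o - 4) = (o - 5)*(o - 1)*(o + 4)*(o + 4)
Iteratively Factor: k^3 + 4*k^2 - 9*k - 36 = (k - 3)*(k^2 + 7*k + 12) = (k - 3)*(k + 3)*(k + 4)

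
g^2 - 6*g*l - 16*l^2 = (g - 8*l)*(g + 2*l)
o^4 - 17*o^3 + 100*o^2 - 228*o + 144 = (o - 6)^2*(o - 4)*(o - 1)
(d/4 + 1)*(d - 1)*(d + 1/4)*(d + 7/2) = d^4/4 + 27*d^3/16 + 65*d^2/32 - 99*d/32 - 7/8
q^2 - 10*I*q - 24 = (q - 6*I)*(q - 4*I)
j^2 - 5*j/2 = j*(j - 5/2)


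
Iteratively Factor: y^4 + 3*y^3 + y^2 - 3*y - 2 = (y - 1)*(y^3 + 4*y^2 + 5*y + 2) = (y - 1)*(y + 2)*(y^2 + 2*y + 1) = (y - 1)*(y + 1)*(y + 2)*(y + 1)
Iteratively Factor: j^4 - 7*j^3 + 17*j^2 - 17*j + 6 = (j - 2)*(j^3 - 5*j^2 + 7*j - 3) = (j - 2)*(j - 1)*(j^2 - 4*j + 3) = (j - 3)*(j - 2)*(j - 1)*(j - 1)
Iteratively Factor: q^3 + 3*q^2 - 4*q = (q - 1)*(q^2 + 4*q) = q*(q - 1)*(q + 4)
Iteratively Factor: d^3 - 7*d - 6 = (d + 2)*(d^2 - 2*d - 3) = (d + 1)*(d + 2)*(d - 3)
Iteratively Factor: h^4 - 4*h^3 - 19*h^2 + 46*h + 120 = (h - 4)*(h^3 - 19*h - 30) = (h - 5)*(h - 4)*(h^2 + 5*h + 6) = (h - 5)*(h - 4)*(h + 2)*(h + 3)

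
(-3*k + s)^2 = 9*k^2 - 6*k*s + s^2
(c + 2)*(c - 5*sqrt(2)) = c^2 - 5*sqrt(2)*c + 2*c - 10*sqrt(2)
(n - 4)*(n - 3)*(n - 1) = n^3 - 8*n^2 + 19*n - 12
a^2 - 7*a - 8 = (a - 8)*(a + 1)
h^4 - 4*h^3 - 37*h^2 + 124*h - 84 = (h - 7)*(h - 2)*(h - 1)*(h + 6)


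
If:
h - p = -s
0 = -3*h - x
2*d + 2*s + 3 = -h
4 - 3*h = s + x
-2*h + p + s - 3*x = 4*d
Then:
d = -4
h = -3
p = 1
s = 4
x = 9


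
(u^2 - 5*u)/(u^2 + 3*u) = (u - 5)/(u + 3)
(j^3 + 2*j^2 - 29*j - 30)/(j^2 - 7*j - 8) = (j^2 + j - 30)/(j - 8)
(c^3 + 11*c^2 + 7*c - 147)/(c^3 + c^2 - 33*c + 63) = (c + 7)/(c - 3)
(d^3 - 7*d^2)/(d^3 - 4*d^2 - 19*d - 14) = d^2/(d^2 + 3*d + 2)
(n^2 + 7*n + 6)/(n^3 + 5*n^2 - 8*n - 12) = 1/(n - 2)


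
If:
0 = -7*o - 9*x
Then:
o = -9*x/7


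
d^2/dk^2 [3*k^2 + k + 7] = 6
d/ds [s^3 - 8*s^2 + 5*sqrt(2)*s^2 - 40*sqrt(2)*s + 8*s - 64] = 3*s^2 - 16*s + 10*sqrt(2)*s - 40*sqrt(2) + 8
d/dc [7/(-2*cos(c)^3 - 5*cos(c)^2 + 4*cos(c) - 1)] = 56*(-3*cos(c)^2 - 5*cos(c) + 2)*sin(c)/(-5*cos(c) + 5*cos(2*c) + cos(3*c) + 7)^2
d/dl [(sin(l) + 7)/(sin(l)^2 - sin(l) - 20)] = -(sin(l)^2 + 14*sin(l) + 13)*cos(l)/(sin(l) + cos(l)^2 + 19)^2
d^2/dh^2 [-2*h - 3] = 0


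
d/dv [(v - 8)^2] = 2*v - 16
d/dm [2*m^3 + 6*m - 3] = 6*m^2 + 6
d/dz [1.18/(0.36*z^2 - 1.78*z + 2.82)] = (2.1004 - 0.8496*z)/(0.36*z^2 - 1.78*z + 2.82)^2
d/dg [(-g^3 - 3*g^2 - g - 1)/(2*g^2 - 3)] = (-2*g^4 + 11*g^2 + 22*g + 3)/(4*g^4 - 12*g^2 + 9)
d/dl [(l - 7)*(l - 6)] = 2*l - 13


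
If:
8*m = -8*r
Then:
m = -r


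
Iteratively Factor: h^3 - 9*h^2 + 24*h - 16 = (h - 4)*(h^2 - 5*h + 4) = (h - 4)*(h - 1)*(h - 4)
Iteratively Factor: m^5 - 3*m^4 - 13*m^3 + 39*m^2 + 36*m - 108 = (m - 3)*(m^4 - 13*m^2 + 36) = (m - 3)^2*(m^3 + 3*m^2 - 4*m - 12) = (m - 3)^2*(m + 2)*(m^2 + m - 6) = (m - 3)^2*(m - 2)*(m + 2)*(m + 3)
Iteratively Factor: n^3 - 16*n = (n + 4)*(n^2 - 4*n) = n*(n + 4)*(n - 4)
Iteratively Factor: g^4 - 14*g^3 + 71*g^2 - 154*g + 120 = (g - 4)*(g^3 - 10*g^2 + 31*g - 30) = (g - 4)*(g - 2)*(g^2 - 8*g + 15) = (g - 4)*(g - 3)*(g - 2)*(g - 5)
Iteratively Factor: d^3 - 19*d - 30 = (d - 5)*(d^2 + 5*d + 6) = (d - 5)*(d + 2)*(d + 3)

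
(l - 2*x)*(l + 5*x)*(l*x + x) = l^3*x + 3*l^2*x^2 + l^2*x - 10*l*x^3 + 3*l*x^2 - 10*x^3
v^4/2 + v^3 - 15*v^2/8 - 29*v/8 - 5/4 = (v/2 + 1/2)*(v - 2)*(v + 1/2)*(v + 5/2)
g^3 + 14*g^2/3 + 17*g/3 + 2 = (g + 2/3)*(g + 1)*(g + 3)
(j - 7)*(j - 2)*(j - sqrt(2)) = j^3 - 9*j^2 - sqrt(2)*j^2 + 9*sqrt(2)*j + 14*j - 14*sqrt(2)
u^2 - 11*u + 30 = (u - 6)*(u - 5)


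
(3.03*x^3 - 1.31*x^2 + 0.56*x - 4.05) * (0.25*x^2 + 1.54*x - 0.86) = 0.7575*x^5 + 4.3387*x^4 - 4.4832*x^3 + 0.9765*x^2 - 6.7186*x + 3.483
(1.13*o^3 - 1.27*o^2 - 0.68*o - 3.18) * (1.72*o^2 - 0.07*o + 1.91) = 1.9436*o^5 - 2.2635*o^4 + 1.0776*o^3 - 7.8477*o^2 - 1.0762*o - 6.0738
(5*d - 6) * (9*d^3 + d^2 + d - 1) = 45*d^4 - 49*d^3 - d^2 - 11*d + 6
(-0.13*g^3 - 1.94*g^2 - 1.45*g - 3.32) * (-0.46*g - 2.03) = 0.0598*g^4 + 1.1563*g^3 + 4.6052*g^2 + 4.4707*g + 6.7396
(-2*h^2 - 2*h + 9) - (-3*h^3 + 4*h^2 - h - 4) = 3*h^3 - 6*h^2 - h + 13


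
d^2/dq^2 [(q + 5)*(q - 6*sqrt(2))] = 2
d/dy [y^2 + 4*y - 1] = 2*y + 4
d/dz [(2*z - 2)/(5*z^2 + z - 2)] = 2*(5*z^2 + z - (z - 1)*(10*z + 1) - 2)/(5*z^2 + z - 2)^2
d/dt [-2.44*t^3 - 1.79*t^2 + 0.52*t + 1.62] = -7.32*t^2 - 3.58*t + 0.52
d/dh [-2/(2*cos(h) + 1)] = -4*sin(h)/(2*cos(h) + 1)^2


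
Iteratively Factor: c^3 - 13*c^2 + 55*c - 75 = (c - 5)*(c^2 - 8*c + 15) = (c - 5)^2*(c - 3)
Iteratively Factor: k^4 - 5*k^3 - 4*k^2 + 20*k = (k - 2)*(k^3 - 3*k^2 - 10*k) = (k - 5)*(k - 2)*(k^2 + 2*k) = k*(k - 5)*(k - 2)*(k + 2)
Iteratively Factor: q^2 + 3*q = (q)*(q + 3)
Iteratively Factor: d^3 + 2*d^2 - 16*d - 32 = (d + 4)*(d^2 - 2*d - 8) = (d - 4)*(d + 4)*(d + 2)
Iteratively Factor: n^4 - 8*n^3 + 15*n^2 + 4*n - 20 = (n - 2)*(n^3 - 6*n^2 + 3*n + 10) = (n - 2)*(n + 1)*(n^2 - 7*n + 10) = (n - 2)^2*(n + 1)*(n - 5)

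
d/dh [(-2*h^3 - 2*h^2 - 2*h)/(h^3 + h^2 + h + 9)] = 18*(-3*h^2 - 2*h - 1)/(h^6 + 2*h^5 + 3*h^4 + 20*h^3 + 19*h^2 + 18*h + 81)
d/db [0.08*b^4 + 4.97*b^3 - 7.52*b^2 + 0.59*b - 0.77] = 0.32*b^3 + 14.91*b^2 - 15.04*b + 0.59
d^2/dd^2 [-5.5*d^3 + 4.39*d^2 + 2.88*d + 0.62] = 8.78 - 33.0*d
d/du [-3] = 0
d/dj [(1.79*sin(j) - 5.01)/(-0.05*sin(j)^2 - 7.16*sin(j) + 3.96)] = (0.0895*sin(j)^2 - 0.500999999999999*sin(j) - 28.7832)*cos(j)/(0.0025*sin(j)^4 + 0.716*sin(j)^3 + 50.8696*sin(j)^2 - 56.7072*sin(j) + 15.6816)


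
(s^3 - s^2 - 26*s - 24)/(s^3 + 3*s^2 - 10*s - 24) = (s^2 - 5*s - 6)/(s^2 - s - 6)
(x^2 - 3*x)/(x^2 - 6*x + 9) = x/(x - 3)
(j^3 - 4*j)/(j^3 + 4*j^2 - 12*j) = (j + 2)/(j + 6)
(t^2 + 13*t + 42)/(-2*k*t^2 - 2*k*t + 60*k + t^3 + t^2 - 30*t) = (t + 7)/(-2*k*t + 10*k + t^2 - 5*t)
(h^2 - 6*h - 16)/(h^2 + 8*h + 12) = (h - 8)/(h + 6)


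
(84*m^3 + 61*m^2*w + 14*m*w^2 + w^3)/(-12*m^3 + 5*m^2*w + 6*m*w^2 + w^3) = (7*m + w)/(-m + w)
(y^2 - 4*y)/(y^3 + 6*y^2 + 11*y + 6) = y*(y - 4)/(y^3 + 6*y^2 + 11*y + 6)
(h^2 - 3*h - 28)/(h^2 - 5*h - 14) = (h + 4)/(h + 2)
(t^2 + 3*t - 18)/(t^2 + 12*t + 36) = (t - 3)/(t + 6)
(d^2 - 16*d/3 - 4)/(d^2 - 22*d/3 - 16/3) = (d - 6)/(d - 8)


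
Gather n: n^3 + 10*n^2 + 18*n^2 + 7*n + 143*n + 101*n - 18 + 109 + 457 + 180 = n^3 + 28*n^2 + 251*n + 728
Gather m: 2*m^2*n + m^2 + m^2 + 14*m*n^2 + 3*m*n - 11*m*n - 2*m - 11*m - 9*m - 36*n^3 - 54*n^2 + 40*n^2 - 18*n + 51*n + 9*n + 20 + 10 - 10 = m^2*(2*n + 2) + m*(14*n^2 - 8*n - 22) - 36*n^3 - 14*n^2 + 42*n + 20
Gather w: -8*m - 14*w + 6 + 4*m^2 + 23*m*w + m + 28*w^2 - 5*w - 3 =4*m^2 - 7*m + 28*w^2 + w*(23*m - 19) + 3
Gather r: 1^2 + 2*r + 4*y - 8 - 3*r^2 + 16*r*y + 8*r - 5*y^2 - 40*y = -3*r^2 + r*(16*y + 10) - 5*y^2 - 36*y - 7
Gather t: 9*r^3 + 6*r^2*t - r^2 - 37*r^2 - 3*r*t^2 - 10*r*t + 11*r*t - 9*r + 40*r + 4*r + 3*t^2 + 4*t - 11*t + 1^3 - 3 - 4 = 9*r^3 - 38*r^2 + 35*r + t^2*(3 - 3*r) + t*(6*r^2 + r - 7) - 6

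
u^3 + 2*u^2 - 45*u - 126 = (u - 7)*(u + 3)*(u + 6)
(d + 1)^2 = d^2 + 2*d + 1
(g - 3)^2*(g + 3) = g^3 - 3*g^2 - 9*g + 27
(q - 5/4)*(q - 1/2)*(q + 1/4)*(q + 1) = q^4 - q^3/2 - 21*q^2/16 + 11*q/32 + 5/32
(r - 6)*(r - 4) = r^2 - 10*r + 24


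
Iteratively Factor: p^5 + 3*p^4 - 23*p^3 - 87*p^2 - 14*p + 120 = (p - 1)*(p^4 + 4*p^3 - 19*p^2 - 106*p - 120) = (p - 1)*(p + 3)*(p^3 + p^2 - 22*p - 40) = (p - 1)*(p + 3)*(p + 4)*(p^2 - 3*p - 10) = (p - 1)*(p + 2)*(p + 3)*(p + 4)*(p - 5)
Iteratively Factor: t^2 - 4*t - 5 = (t + 1)*(t - 5)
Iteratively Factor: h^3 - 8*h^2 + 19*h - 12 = (h - 4)*(h^2 - 4*h + 3) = (h - 4)*(h - 1)*(h - 3)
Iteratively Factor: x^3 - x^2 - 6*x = (x)*(x^2 - x - 6) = x*(x + 2)*(x - 3)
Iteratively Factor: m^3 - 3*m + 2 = (m - 1)*(m^2 + m - 2) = (m - 1)^2*(m + 2)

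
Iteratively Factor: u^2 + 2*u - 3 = (u - 1)*(u + 3)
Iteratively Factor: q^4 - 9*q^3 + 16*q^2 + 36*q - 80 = (q - 5)*(q^3 - 4*q^2 - 4*q + 16) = (q - 5)*(q - 4)*(q^2 - 4) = (q - 5)*(q - 4)*(q - 2)*(q + 2)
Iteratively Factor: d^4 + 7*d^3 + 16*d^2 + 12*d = (d)*(d^3 + 7*d^2 + 16*d + 12) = d*(d + 3)*(d^2 + 4*d + 4) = d*(d + 2)*(d + 3)*(d + 2)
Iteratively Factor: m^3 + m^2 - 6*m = (m)*(m^2 + m - 6) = m*(m + 3)*(m - 2)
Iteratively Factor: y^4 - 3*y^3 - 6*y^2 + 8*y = (y)*(y^3 - 3*y^2 - 6*y + 8) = y*(y + 2)*(y^2 - 5*y + 4) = y*(y - 1)*(y + 2)*(y - 4)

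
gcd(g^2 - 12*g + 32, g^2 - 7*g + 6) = 1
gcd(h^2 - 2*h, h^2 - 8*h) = h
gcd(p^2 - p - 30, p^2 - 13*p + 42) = p - 6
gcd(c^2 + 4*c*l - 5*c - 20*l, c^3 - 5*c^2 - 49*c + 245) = c - 5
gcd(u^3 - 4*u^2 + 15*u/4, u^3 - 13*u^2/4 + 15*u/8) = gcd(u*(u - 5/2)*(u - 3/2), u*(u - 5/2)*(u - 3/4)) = u^2 - 5*u/2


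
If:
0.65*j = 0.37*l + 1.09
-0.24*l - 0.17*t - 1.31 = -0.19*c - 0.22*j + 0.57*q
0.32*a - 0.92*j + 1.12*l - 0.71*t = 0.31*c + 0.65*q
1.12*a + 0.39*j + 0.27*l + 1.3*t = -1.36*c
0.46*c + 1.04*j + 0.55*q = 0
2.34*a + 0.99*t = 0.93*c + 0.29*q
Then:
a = -2.99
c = -2.44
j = 3.24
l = 2.74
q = -4.08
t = 3.59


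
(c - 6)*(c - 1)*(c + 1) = c^3 - 6*c^2 - c + 6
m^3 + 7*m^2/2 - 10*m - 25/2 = (m - 5/2)*(m + 1)*(m + 5)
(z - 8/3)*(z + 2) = z^2 - 2*z/3 - 16/3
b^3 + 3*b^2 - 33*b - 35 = (b - 5)*(b + 1)*(b + 7)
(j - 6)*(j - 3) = j^2 - 9*j + 18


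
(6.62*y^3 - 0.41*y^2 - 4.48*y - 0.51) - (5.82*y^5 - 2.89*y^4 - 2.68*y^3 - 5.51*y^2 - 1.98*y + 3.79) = -5.82*y^5 + 2.89*y^4 + 9.3*y^3 + 5.1*y^2 - 2.5*y - 4.3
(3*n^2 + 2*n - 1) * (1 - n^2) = -3*n^4 - 2*n^3 + 4*n^2 + 2*n - 1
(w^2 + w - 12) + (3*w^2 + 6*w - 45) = 4*w^2 + 7*w - 57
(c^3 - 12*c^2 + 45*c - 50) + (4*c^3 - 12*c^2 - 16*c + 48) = 5*c^3 - 24*c^2 + 29*c - 2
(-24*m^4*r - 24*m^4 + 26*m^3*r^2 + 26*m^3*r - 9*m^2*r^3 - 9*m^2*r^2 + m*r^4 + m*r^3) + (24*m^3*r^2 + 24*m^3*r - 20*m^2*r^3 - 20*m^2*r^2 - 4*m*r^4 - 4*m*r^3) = -24*m^4*r - 24*m^4 + 50*m^3*r^2 + 50*m^3*r - 29*m^2*r^3 - 29*m^2*r^2 - 3*m*r^4 - 3*m*r^3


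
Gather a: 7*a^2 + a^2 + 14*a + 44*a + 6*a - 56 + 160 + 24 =8*a^2 + 64*a + 128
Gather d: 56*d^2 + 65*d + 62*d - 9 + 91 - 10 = 56*d^2 + 127*d + 72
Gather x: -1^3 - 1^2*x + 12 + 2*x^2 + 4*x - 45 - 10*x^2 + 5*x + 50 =-8*x^2 + 8*x + 16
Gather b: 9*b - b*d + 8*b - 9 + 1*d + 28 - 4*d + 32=b*(17 - d) - 3*d + 51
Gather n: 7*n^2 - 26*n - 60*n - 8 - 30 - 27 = 7*n^2 - 86*n - 65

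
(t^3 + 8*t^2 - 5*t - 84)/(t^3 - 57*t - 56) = (t^2 + t - 12)/(t^2 - 7*t - 8)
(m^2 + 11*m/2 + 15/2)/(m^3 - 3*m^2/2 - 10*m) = (m + 3)/(m*(m - 4))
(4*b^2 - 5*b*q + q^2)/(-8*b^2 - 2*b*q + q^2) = (-b + q)/(2*b + q)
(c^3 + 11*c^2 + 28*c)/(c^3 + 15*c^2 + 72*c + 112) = c/(c + 4)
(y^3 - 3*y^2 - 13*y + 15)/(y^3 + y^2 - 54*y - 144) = (y^2 - 6*y + 5)/(y^2 - 2*y - 48)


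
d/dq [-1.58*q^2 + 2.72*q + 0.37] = 2.72 - 3.16*q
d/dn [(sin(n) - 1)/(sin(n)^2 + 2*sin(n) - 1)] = (2*sin(n) + cos(n)^2)*cos(n)/(2*sin(n) - cos(n)^2)^2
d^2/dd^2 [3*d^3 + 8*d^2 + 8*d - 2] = 18*d + 16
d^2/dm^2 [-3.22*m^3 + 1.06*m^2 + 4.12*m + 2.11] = 2.12 - 19.32*m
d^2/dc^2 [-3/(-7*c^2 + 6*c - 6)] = 6*(-49*c^2 + 42*c + 4*(7*c - 3)^2 - 42)/(7*c^2 - 6*c + 6)^3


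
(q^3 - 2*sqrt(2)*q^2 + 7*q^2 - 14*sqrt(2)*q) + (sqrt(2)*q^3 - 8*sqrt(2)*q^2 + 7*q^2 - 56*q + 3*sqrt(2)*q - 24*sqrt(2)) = q^3 + sqrt(2)*q^3 - 10*sqrt(2)*q^2 + 14*q^2 - 56*q - 11*sqrt(2)*q - 24*sqrt(2)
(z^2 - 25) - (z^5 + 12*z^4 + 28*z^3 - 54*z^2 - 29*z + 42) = -z^5 - 12*z^4 - 28*z^3 + 55*z^2 + 29*z - 67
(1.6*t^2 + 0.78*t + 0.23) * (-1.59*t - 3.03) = -2.544*t^3 - 6.0882*t^2 - 2.7291*t - 0.6969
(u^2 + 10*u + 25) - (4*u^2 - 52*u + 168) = -3*u^2 + 62*u - 143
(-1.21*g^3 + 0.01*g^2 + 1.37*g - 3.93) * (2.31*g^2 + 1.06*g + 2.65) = -2.7951*g^5 - 1.2595*g^4 - 0.0311999999999992*g^3 - 7.5996*g^2 - 0.5353*g - 10.4145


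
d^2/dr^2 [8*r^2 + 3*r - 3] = 16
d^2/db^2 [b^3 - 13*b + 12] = 6*b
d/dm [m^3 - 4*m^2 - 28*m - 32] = 3*m^2 - 8*m - 28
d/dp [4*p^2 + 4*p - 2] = 8*p + 4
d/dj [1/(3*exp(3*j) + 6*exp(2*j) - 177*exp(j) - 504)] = (-3*exp(2*j) - 4*exp(j) + 59)*exp(j)/(3*(exp(3*j) + 2*exp(2*j) - 59*exp(j) - 168)^2)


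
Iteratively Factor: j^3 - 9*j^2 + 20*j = (j - 5)*(j^2 - 4*j) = j*(j - 5)*(j - 4)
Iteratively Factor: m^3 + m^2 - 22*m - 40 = (m + 2)*(m^2 - m - 20) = (m - 5)*(m + 2)*(m + 4)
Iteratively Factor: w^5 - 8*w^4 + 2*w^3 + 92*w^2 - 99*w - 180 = (w - 4)*(w^4 - 4*w^3 - 14*w^2 + 36*w + 45) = (w - 5)*(w - 4)*(w^3 + w^2 - 9*w - 9) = (w - 5)*(w - 4)*(w - 3)*(w^2 + 4*w + 3) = (w - 5)*(w - 4)*(w - 3)*(w + 1)*(w + 3)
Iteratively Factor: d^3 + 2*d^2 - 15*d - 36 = (d + 3)*(d^2 - d - 12) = (d - 4)*(d + 3)*(d + 3)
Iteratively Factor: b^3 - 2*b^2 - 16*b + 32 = (b - 2)*(b^2 - 16) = (b - 4)*(b - 2)*(b + 4)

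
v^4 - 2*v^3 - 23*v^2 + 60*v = v*(v - 4)*(v - 3)*(v + 5)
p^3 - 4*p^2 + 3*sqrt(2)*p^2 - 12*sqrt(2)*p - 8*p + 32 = (p - 4)*(p - sqrt(2))*(p + 4*sqrt(2))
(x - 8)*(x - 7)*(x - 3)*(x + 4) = x^4 - 14*x^3 + 29*x^2 + 236*x - 672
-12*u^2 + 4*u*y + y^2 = (-2*u + y)*(6*u + y)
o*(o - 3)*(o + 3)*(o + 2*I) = o^4 + 2*I*o^3 - 9*o^2 - 18*I*o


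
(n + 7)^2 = n^2 + 14*n + 49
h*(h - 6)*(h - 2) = h^3 - 8*h^2 + 12*h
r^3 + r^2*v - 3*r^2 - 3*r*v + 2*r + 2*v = (r - 2)*(r - 1)*(r + v)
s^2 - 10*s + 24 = (s - 6)*(s - 4)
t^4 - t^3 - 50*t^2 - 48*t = t*(t - 8)*(t + 1)*(t + 6)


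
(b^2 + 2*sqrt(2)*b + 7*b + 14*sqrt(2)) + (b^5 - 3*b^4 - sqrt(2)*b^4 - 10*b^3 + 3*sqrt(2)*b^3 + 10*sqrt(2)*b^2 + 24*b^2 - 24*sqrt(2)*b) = b^5 - 3*b^4 - sqrt(2)*b^4 - 10*b^3 + 3*sqrt(2)*b^3 + 10*sqrt(2)*b^2 + 25*b^2 - 22*sqrt(2)*b + 7*b + 14*sqrt(2)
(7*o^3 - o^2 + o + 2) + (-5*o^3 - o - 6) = 2*o^3 - o^2 - 4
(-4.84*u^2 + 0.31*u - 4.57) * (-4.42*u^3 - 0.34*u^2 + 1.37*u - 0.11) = 21.3928*u^5 + 0.2754*u^4 + 13.4632*u^3 + 2.5109*u^2 - 6.295*u + 0.5027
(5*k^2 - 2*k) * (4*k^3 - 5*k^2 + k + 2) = 20*k^5 - 33*k^4 + 15*k^3 + 8*k^2 - 4*k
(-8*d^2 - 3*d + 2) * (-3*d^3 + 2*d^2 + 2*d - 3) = 24*d^5 - 7*d^4 - 28*d^3 + 22*d^2 + 13*d - 6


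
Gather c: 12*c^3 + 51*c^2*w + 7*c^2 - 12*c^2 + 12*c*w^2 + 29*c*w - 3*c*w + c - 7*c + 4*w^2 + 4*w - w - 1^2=12*c^3 + c^2*(51*w - 5) + c*(12*w^2 + 26*w - 6) + 4*w^2 + 3*w - 1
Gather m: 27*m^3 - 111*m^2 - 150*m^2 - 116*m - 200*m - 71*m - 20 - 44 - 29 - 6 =27*m^3 - 261*m^2 - 387*m - 99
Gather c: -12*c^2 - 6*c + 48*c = -12*c^2 + 42*c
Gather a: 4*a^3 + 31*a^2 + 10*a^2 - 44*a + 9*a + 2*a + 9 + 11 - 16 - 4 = 4*a^3 + 41*a^2 - 33*a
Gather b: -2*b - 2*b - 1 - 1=-4*b - 2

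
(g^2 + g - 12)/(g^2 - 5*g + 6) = (g + 4)/(g - 2)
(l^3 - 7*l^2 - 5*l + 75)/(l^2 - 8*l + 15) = (l^2 - 2*l - 15)/(l - 3)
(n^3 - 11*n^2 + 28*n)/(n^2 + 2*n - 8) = n*(n^2 - 11*n + 28)/(n^2 + 2*n - 8)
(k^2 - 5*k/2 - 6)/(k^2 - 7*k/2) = (2*k^2 - 5*k - 12)/(k*(2*k - 7))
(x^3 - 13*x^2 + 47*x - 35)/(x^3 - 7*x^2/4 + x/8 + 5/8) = 8*(x^2 - 12*x + 35)/(8*x^2 - 6*x - 5)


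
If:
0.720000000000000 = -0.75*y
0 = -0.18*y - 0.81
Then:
No Solution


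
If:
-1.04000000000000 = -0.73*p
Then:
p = 1.42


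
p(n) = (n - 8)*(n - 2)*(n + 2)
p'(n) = (n - 8)*(n - 2) + (n - 8)*(n + 2) + (n - 2)*(n + 2) = 3*n^2 - 16*n - 4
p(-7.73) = -876.99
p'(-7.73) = 298.94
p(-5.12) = -291.45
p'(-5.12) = 156.56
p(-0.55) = 31.61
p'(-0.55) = 5.71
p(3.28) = -31.90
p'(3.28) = -24.20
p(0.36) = 29.57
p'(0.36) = -9.37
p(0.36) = 29.57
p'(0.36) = -9.37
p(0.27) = 30.36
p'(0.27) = -8.10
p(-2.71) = -35.82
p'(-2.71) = 61.39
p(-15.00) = -5083.00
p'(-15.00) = 911.00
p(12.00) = 560.00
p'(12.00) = 236.00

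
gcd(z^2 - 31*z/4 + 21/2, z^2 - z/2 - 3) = 1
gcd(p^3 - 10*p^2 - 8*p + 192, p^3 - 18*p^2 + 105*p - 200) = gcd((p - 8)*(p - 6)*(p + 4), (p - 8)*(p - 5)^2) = p - 8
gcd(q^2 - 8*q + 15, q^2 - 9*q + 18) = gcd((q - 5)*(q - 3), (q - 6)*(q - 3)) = q - 3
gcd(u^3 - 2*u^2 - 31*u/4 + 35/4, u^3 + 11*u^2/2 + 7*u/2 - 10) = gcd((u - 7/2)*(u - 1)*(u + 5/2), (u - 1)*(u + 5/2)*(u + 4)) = u^2 + 3*u/2 - 5/2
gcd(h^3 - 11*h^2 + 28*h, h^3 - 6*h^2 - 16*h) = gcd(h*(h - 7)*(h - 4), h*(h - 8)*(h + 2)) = h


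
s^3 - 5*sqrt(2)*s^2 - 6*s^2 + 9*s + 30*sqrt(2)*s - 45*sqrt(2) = (s - 3)^2*(s - 5*sqrt(2))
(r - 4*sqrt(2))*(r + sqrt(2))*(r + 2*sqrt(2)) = r^3 - sqrt(2)*r^2 - 20*r - 16*sqrt(2)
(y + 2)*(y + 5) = y^2 + 7*y + 10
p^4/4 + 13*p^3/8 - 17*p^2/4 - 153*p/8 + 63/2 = (p/4 + 1)*(p - 3)*(p - 3/2)*(p + 7)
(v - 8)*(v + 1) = v^2 - 7*v - 8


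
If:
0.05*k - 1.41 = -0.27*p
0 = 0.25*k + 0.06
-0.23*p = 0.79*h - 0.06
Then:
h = -1.46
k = -0.24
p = 5.27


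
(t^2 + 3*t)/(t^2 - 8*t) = (t + 3)/(t - 8)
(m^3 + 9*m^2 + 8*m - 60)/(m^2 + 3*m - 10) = m + 6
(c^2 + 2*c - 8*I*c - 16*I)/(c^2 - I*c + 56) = (c + 2)/(c + 7*I)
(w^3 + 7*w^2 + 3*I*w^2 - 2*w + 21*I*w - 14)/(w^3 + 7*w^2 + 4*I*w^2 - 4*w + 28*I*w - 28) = (w + I)/(w + 2*I)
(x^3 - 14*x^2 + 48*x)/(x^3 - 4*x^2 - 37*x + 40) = x*(x - 6)/(x^2 + 4*x - 5)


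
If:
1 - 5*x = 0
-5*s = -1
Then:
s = 1/5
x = 1/5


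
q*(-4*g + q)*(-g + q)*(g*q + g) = 4*g^3*q^2 + 4*g^3*q - 5*g^2*q^3 - 5*g^2*q^2 + g*q^4 + g*q^3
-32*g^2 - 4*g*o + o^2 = (-8*g + o)*(4*g + o)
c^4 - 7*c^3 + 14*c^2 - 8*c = c*(c - 4)*(c - 2)*(c - 1)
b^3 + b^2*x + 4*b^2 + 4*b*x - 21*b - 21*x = (b - 3)*(b + 7)*(b + x)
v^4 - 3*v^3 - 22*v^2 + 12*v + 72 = (v - 6)*(v - 2)*(v + 2)*(v + 3)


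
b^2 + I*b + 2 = (b - I)*(b + 2*I)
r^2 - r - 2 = (r - 2)*(r + 1)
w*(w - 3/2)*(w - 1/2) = w^3 - 2*w^2 + 3*w/4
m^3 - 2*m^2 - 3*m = m*(m - 3)*(m + 1)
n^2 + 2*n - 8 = (n - 2)*(n + 4)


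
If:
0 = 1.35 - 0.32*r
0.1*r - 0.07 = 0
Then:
No Solution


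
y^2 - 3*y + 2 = (y - 2)*(y - 1)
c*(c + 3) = c^2 + 3*c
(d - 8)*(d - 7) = d^2 - 15*d + 56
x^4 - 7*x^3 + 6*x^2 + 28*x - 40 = (x - 5)*(x - 2)^2*(x + 2)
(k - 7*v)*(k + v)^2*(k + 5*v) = k^4 - 38*k^2*v^2 - 72*k*v^3 - 35*v^4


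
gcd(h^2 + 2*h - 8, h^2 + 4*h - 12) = h - 2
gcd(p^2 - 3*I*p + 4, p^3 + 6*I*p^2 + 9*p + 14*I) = p + I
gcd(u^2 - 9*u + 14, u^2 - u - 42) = u - 7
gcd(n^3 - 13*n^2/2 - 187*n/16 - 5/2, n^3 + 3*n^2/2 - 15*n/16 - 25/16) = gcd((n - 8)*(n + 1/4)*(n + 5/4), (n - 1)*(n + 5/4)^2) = n + 5/4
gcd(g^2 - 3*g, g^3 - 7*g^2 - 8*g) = g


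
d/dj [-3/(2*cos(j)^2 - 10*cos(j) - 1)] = 6*(5 - 2*cos(j))*sin(j)/(10*cos(j) - cos(2*j))^2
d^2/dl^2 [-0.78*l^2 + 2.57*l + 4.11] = -1.56000000000000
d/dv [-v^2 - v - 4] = -2*v - 1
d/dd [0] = 0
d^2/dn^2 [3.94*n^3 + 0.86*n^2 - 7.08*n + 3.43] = 23.64*n + 1.72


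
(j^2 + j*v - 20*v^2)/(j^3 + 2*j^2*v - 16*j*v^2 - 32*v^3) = (j + 5*v)/(j^2 + 6*j*v + 8*v^2)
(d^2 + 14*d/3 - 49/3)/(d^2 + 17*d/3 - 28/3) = (3*d - 7)/(3*d - 4)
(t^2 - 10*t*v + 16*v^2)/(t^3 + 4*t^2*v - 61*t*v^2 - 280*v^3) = (t - 2*v)/(t^2 + 12*t*v + 35*v^2)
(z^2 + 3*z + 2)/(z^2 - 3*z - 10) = (z + 1)/(z - 5)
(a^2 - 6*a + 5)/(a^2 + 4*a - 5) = (a - 5)/(a + 5)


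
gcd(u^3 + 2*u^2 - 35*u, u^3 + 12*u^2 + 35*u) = u^2 + 7*u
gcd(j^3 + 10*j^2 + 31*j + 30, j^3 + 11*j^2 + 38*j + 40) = j^2 + 7*j + 10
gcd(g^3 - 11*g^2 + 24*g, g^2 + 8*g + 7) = 1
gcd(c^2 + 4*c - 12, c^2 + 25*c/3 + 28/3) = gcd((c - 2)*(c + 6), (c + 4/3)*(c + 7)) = 1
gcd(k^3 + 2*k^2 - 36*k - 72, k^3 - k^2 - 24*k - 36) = k^2 - 4*k - 12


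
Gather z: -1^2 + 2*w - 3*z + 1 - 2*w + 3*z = 0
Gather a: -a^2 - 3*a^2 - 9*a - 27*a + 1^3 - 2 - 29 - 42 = -4*a^2 - 36*a - 72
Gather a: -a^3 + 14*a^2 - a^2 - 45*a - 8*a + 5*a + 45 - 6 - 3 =-a^3 + 13*a^2 - 48*a + 36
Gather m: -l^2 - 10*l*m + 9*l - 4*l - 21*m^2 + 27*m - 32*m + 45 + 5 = -l^2 + 5*l - 21*m^2 + m*(-10*l - 5) + 50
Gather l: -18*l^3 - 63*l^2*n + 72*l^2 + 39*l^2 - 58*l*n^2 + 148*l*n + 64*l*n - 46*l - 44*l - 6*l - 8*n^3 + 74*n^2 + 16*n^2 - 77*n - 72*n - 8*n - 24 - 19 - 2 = -18*l^3 + l^2*(111 - 63*n) + l*(-58*n^2 + 212*n - 96) - 8*n^3 + 90*n^2 - 157*n - 45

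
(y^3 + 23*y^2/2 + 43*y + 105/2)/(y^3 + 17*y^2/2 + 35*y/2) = (y + 3)/y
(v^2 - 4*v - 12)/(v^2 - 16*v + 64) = (v^2 - 4*v - 12)/(v^2 - 16*v + 64)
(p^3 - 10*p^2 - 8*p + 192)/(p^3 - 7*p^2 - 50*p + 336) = (p + 4)/(p + 7)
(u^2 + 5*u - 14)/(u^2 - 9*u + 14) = (u + 7)/(u - 7)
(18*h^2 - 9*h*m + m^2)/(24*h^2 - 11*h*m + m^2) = (6*h - m)/(8*h - m)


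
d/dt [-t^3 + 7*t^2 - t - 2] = -3*t^2 + 14*t - 1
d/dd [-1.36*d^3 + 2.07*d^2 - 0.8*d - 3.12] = -4.08*d^2 + 4.14*d - 0.8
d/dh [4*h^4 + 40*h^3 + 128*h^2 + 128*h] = 16*h^3 + 120*h^2 + 256*h + 128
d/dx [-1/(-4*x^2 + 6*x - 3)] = 2*(3 - 4*x)/(4*x^2 - 6*x + 3)^2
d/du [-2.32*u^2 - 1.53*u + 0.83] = -4.64*u - 1.53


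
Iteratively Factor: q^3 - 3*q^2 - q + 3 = (q - 1)*(q^2 - 2*q - 3) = (q - 1)*(q + 1)*(q - 3)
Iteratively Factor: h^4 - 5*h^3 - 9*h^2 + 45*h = (h + 3)*(h^3 - 8*h^2 + 15*h) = h*(h + 3)*(h^2 - 8*h + 15) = h*(h - 3)*(h + 3)*(h - 5)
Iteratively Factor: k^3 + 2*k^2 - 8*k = (k - 2)*(k^2 + 4*k) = (k - 2)*(k + 4)*(k)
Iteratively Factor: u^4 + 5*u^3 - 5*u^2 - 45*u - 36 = (u + 3)*(u^3 + 2*u^2 - 11*u - 12) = (u + 3)*(u + 4)*(u^2 - 2*u - 3) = (u + 1)*(u + 3)*(u + 4)*(u - 3)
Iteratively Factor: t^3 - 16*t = (t)*(t^2 - 16) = t*(t - 4)*(t + 4)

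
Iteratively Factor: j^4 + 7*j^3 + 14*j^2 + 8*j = (j)*(j^3 + 7*j^2 + 14*j + 8) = j*(j + 4)*(j^2 + 3*j + 2) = j*(j + 1)*(j + 4)*(j + 2)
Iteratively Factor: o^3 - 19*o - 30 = (o - 5)*(o^2 + 5*o + 6) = (o - 5)*(o + 3)*(o + 2)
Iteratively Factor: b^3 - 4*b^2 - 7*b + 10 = (b - 1)*(b^2 - 3*b - 10) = (b - 5)*(b - 1)*(b + 2)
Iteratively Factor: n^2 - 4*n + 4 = (n - 2)*(n - 2)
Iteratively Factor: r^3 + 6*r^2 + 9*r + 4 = (r + 1)*(r^2 + 5*r + 4) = (r + 1)^2*(r + 4)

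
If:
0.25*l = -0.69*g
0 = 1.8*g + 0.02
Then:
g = -0.01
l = 0.03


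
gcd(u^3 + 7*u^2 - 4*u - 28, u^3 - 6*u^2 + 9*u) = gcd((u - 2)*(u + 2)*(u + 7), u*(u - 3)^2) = 1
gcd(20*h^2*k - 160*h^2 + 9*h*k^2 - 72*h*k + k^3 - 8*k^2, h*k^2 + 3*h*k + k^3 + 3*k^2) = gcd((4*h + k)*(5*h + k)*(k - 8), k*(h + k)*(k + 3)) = 1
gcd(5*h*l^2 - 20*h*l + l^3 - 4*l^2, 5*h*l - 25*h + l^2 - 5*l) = 5*h + l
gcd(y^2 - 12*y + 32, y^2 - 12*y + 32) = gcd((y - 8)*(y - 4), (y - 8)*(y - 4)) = y^2 - 12*y + 32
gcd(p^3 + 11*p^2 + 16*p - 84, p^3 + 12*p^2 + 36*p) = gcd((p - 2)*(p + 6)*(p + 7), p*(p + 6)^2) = p + 6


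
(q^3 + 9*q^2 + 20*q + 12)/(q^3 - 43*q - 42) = (q + 2)/(q - 7)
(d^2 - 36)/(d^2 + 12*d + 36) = (d - 6)/(d + 6)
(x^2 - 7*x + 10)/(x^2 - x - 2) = (x - 5)/(x + 1)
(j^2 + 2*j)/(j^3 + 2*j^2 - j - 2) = j/(j^2 - 1)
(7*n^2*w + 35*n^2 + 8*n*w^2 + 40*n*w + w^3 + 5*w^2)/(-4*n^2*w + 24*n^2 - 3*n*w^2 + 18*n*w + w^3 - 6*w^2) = (7*n*w + 35*n + w^2 + 5*w)/(-4*n*w + 24*n + w^2 - 6*w)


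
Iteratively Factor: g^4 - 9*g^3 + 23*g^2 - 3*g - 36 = (g - 3)*(g^3 - 6*g^2 + 5*g + 12) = (g - 3)^2*(g^2 - 3*g - 4) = (g - 3)^2*(g + 1)*(g - 4)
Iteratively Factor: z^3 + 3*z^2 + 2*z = (z + 2)*(z^2 + z) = (z + 1)*(z + 2)*(z)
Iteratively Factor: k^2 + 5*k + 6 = (k + 3)*(k + 2)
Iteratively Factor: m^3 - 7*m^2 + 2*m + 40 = (m + 2)*(m^2 - 9*m + 20) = (m - 4)*(m + 2)*(m - 5)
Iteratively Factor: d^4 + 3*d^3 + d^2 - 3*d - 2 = (d + 2)*(d^3 + d^2 - d - 1) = (d + 1)*(d + 2)*(d^2 - 1) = (d - 1)*(d + 1)*(d + 2)*(d + 1)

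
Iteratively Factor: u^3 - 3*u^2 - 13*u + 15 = (u + 3)*(u^2 - 6*u + 5) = (u - 5)*(u + 3)*(u - 1)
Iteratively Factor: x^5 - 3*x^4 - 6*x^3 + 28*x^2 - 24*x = (x - 2)*(x^4 - x^3 - 8*x^2 + 12*x) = (x - 2)*(x + 3)*(x^3 - 4*x^2 + 4*x) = (x - 2)^2*(x + 3)*(x^2 - 2*x) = (x - 2)^3*(x + 3)*(x)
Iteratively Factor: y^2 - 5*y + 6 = (y - 3)*(y - 2)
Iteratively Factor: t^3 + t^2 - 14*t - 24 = (t + 3)*(t^2 - 2*t - 8) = (t - 4)*(t + 3)*(t + 2)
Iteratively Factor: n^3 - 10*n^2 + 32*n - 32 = (n - 4)*(n^2 - 6*n + 8) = (n - 4)^2*(n - 2)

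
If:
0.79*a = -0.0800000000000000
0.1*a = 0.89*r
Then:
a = -0.10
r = -0.01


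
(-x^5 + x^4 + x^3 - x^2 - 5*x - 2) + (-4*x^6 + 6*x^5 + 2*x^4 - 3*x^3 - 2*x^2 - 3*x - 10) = -4*x^6 + 5*x^5 + 3*x^4 - 2*x^3 - 3*x^2 - 8*x - 12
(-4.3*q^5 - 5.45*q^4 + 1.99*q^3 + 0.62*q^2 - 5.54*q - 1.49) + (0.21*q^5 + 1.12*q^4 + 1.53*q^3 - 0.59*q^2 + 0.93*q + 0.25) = -4.09*q^5 - 4.33*q^4 + 3.52*q^3 + 0.03*q^2 - 4.61*q - 1.24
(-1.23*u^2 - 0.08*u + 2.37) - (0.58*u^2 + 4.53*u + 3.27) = -1.81*u^2 - 4.61*u - 0.9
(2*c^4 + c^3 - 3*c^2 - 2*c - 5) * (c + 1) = 2*c^5 + 3*c^4 - 2*c^3 - 5*c^2 - 7*c - 5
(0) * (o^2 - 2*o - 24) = 0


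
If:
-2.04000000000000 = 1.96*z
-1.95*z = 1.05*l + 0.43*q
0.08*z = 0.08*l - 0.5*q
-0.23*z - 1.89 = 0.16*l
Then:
No Solution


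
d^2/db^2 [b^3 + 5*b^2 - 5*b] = 6*b + 10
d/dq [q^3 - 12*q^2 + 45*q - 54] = 3*q^2 - 24*q + 45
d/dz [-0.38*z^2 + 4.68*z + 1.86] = 4.68 - 0.76*z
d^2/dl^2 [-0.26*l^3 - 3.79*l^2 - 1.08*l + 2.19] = -1.56*l - 7.58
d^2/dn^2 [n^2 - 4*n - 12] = 2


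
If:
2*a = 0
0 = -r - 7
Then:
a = 0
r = -7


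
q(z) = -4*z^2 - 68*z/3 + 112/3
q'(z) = -8*z - 68/3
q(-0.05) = 38.46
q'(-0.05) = -22.27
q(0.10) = 35.03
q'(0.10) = -23.47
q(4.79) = -163.02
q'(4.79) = -60.99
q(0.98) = 11.28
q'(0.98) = -30.51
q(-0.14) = 40.43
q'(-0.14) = -21.55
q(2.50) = -44.33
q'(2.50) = -42.67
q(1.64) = -10.60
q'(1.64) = -35.79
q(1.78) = -15.69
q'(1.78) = -36.91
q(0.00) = 37.33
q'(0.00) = -22.67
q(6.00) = -242.67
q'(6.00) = -70.67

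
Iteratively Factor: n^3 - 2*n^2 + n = (n - 1)*(n^2 - n) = (n - 1)^2*(n)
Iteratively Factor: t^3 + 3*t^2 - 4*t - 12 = (t - 2)*(t^2 + 5*t + 6) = (t - 2)*(t + 2)*(t + 3)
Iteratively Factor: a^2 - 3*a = (a)*(a - 3)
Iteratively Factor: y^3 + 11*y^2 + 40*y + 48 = (y + 4)*(y^2 + 7*y + 12) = (y + 4)^2*(y + 3)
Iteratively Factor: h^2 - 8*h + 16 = (h - 4)*(h - 4)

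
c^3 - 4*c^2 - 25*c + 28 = (c - 7)*(c - 1)*(c + 4)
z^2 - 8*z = z*(z - 8)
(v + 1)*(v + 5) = v^2 + 6*v + 5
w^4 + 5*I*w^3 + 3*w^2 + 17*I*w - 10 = (w - 2*I)*(w + I)^2*(w + 5*I)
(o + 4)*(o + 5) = o^2 + 9*o + 20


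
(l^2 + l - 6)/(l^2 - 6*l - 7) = (-l^2 - l + 6)/(-l^2 + 6*l + 7)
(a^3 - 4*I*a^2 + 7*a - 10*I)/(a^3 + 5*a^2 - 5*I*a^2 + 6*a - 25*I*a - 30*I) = (a^2 + I*a + 2)/(a^2 + 5*a + 6)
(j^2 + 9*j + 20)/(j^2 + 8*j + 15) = (j + 4)/(j + 3)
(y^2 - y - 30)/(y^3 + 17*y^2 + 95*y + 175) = (y - 6)/(y^2 + 12*y + 35)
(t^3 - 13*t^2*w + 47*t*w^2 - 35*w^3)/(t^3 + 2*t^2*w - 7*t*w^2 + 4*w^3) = (t^2 - 12*t*w + 35*w^2)/(t^2 + 3*t*w - 4*w^2)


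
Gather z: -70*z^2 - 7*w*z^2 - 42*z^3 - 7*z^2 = -42*z^3 + z^2*(-7*w - 77)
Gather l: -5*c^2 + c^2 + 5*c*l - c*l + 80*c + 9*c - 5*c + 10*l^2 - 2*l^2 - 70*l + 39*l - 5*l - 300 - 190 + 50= -4*c^2 + 84*c + 8*l^2 + l*(4*c - 36) - 440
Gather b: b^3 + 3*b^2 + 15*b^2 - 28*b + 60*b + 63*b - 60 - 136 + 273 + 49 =b^3 + 18*b^2 + 95*b + 126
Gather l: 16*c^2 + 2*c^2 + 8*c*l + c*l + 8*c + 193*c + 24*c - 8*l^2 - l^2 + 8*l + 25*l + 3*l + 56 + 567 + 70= 18*c^2 + 225*c - 9*l^2 + l*(9*c + 36) + 693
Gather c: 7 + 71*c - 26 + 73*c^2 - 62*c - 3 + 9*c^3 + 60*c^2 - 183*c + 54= 9*c^3 + 133*c^2 - 174*c + 32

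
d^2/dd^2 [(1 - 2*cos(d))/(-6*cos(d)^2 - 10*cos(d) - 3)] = 2*(-81*(1 - cos(2*d))^2*cos(d) + 33*(1 - cos(2*d))^2 - 183*cos(d)/2 + 100*cos(2*d) - 9*cos(3*d)/2 + 18*cos(5*d) - 174)/(10*cos(d) + 3*cos(2*d) + 6)^3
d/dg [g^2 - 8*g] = 2*g - 8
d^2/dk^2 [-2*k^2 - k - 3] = -4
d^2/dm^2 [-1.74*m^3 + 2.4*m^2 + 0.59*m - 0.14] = 4.8 - 10.44*m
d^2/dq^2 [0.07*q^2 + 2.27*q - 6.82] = 0.140000000000000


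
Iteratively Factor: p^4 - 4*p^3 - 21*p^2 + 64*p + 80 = (p - 4)*(p^3 - 21*p - 20) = (p - 4)*(p + 4)*(p^2 - 4*p - 5) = (p - 5)*(p - 4)*(p + 4)*(p + 1)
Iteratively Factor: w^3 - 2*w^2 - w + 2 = (w - 2)*(w^2 - 1) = (w - 2)*(w + 1)*(w - 1)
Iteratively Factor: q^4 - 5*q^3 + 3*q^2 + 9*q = (q)*(q^3 - 5*q^2 + 3*q + 9) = q*(q + 1)*(q^2 - 6*q + 9) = q*(q - 3)*(q + 1)*(q - 3)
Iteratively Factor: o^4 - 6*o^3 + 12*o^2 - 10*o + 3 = (o - 1)*(o^3 - 5*o^2 + 7*o - 3) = (o - 1)^2*(o^2 - 4*o + 3) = (o - 3)*(o - 1)^2*(o - 1)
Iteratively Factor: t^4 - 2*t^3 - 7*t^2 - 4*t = (t - 4)*(t^3 + 2*t^2 + t) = t*(t - 4)*(t^2 + 2*t + 1) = t*(t - 4)*(t + 1)*(t + 1)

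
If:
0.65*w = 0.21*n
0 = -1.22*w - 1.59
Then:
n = -4.03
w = -1.30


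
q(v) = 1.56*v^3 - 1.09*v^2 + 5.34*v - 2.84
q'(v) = 4.68*v^2 - 2.18*v + 5.34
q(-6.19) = -447.65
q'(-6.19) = 198.15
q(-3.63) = -111.21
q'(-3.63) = 74.92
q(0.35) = -1.04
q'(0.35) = 5.15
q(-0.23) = -4.14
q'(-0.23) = 6.09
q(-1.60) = -20.56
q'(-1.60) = 20.81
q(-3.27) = -86.50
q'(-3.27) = 62.51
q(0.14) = -2.11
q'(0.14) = 5.13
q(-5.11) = -266.74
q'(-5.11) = 138.68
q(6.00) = 326.92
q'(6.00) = 160.74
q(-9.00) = -1276.43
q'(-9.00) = 404.04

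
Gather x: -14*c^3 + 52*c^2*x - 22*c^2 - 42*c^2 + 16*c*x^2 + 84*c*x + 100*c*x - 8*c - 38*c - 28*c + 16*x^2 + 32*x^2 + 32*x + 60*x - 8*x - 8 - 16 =-14*c^3 - 64*c^2 - 74*c + x^2*(16*c + 48) + x*(52*c^2 + 184*c + 84) - 24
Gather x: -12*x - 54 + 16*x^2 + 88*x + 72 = 16*x^2 + 76*x + 18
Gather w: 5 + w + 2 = w + 7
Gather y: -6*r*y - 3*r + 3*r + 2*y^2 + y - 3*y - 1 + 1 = 2*y^2 + y*(-6*r - 2)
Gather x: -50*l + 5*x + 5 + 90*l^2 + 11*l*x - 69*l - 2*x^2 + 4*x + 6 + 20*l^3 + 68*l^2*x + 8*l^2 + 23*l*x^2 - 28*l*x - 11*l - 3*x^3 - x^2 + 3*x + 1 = 20*l^3 + 98*l^2 - 130*l - 3*x^3 + x^2*(23*l - 3) + x*(68*l^2 - 17*l + 12) + 12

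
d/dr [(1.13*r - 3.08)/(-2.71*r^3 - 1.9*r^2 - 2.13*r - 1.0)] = (6.1246*r^3 - 22.8934*r^2 - 11.704*r - 7.6904)/(7.3441*r^6 + 10.298*r^5 + 15.1546*r^4 + 13.514*r^3 + 8.3369*r^2 + 4.26*r + 1.0)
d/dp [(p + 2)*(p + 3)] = 2*p + 5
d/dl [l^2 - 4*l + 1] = 2*l - 4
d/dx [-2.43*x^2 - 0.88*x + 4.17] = -4.86*x - 0.88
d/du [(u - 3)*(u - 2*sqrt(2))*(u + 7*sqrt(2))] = 3*u^2 - 6*u + 10*sqrt(2)*u - 28 - 15*sqrt(2)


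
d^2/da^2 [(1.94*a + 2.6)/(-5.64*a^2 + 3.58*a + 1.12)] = ((1.94*a + 2.6)*(11.28*a - 3.58)*(22.56*a - 7.16) + (65.6496*a + 15.4376)*(-5.64*a^2 + 3.58*a + 1.12))/(-5.64*a^2 + 3.58*a + 1.12)^3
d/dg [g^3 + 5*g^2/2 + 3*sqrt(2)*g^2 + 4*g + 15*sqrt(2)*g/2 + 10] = 3*g^2 + 5*g + 6*sqrt(2)*g + 4 + 15*sqrt(2)/2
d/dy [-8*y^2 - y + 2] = -16*y - 1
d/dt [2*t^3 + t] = 6*t^2 + 1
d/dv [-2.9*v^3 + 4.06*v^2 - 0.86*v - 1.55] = -8.7*v^2 + 8.12*v - 0.86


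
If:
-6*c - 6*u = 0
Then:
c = -u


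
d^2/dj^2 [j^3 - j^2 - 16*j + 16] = 6*j - 2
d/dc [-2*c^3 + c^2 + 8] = 2*c*(1 - 3*c)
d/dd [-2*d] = -2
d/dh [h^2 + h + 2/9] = 2*h + 1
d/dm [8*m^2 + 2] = 16*m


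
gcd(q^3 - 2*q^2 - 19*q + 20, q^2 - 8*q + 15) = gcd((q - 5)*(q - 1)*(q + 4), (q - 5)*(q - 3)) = q - 5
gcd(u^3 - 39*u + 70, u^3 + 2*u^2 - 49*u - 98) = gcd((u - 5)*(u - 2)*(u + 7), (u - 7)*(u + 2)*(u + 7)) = u + 7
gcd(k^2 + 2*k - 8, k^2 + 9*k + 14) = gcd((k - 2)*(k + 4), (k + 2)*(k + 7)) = 1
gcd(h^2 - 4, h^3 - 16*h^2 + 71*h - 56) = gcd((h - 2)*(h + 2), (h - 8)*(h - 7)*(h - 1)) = 1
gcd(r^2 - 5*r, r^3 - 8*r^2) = r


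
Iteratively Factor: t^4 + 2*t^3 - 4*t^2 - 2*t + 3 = (t - 1)*(t^3 + 3*t^2 - t - 3) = (t - 1)*(t + 1)*(t^2 + 2*t - 3) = (t - 1)*(t + 1)*(t + 3)*(t - 1)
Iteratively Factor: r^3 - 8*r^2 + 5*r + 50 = (r - 5)*(r^2 - 3*r - 10) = (r - 5)^2*(r + 2)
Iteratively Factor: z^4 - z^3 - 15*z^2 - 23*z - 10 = (z + 2)*(z^3 - 3*z^2 - 9*z - 5) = (z + 1)*(z + 2)*(z^2 - 4*z - 5) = (z + 1)^2*(z + 2)*(z - 5)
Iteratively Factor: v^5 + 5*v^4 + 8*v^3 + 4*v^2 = (v + 2)*(v^4 + 3*v^3 + 2*v^2) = v*(v + 2)*(v^3 + 3*v^2 + 2*v) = v^2*(v + 2)*(v^2 + 3*v + 2) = v^2*(v + 1)*(v + 2)*(v + 2)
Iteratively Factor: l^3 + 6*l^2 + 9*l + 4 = (l + 1)*(l^2 + 5*l + 4) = (l + 1)*(l + 4)*(l + 1)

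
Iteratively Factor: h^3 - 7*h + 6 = (h - 1)*(h^2 + h - 6) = (h - 1)*(h + 3)*(h - 2)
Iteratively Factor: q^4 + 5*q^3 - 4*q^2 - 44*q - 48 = (q + 2)*(q^3 + 3*q^2 - 10*q - 24) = (q - 3)*(q + 2)*(q^2 + 6*q + 8) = (q - 3)*(q + 2)^2*(q + 4)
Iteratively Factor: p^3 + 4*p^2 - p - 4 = (p + 4)*(p^2 - 1) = (p + 1)*(p + 4)*(p - 1)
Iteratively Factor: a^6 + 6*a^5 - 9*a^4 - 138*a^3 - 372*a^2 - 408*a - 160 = (a + 4)*(a^5 + 2*a^4 - 17*a^3 - 70*a^2 - 92*a - 40) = (a + 1)*(a + 4)*(a^4 + a^3 - 18*a^2 - 52*a - 40) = (a + 1)*(a + 2)*(a + 4)*(a^3 - a^2 - 16*a - 20) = (a + 1)*(a + 2)^2*(a + 4)*(a^2 - 3*a - 10) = (a + 1)*(a + 2)^3*(a + 4)*(a - 5)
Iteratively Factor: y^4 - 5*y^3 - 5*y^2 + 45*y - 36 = (y + 3)*(y^3 - 8*y^2 + 19*y - 12) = (y - 1)*(y + 3)*(y^2 - 7*y + 12) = (y - 4)*(y - 1)*(y + 3)*(y - 3)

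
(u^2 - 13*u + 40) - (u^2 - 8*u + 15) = 25 - 5*u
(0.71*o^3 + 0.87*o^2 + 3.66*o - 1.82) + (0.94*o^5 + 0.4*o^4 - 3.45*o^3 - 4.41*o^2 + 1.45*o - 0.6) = 0.94*o^5 + 0.4*o^4 - 2.74*o^3 - 3.54*o^2 + 5.11*o - 2.42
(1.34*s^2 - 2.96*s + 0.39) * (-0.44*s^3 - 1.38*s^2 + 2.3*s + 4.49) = -0.5896*s^5 - 0.5468*s^4 + 6.9952*s^3 - 1.3296*s^2 - 12.3934*s + 1.7511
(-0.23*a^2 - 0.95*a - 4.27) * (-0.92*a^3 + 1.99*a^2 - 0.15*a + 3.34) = 0.2116*a^5 + 0.4163*a^4 + 2.0724*a^3 - 9.123*a^2 - 2.5325*a - 14.2618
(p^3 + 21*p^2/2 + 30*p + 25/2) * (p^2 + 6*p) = p^5 + 33*p^4/2 + 93*p^3 + 385*p^2/2 + 75*p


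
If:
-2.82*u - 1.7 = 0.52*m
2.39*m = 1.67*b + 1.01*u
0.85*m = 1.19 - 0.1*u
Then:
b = 2.68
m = 1.50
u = -0.88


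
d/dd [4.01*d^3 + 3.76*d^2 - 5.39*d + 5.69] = 12.03*d^2 + 7.52*d - 5.39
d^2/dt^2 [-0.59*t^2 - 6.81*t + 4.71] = -1.18000000000000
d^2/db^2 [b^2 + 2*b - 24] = 2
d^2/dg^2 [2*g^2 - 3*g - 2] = 4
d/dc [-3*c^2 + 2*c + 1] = 2 - 6*c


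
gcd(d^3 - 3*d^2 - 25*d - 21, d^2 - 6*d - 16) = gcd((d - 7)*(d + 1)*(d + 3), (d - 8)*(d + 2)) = 1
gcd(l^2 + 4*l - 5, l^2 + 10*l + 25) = l + 5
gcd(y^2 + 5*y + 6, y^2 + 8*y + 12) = y + 2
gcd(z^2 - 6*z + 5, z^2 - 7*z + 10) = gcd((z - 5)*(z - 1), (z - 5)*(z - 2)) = z - 5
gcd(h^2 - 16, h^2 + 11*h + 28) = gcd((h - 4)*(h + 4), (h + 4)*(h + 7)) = h + 4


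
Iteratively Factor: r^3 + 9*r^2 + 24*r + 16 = (r + 4)*(r^2 + 5*r + 4) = (r + 1)*(r + 4)*(r + 4)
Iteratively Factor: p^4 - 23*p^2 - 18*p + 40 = (p + 4)*(p^3 - 4*p^2 - 7*p + 10) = (p - 1)*(p + 4)*(p^2 - 3*p - 10) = (p - 1)*(p + 2)*(p + 4)*(p - 5)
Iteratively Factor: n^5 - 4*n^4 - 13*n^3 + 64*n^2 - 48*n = (n - 1)*(n^4 - 3*n^3 - 16*n^2 + 48*n) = (n - 1)*(n + 4)*(n^3 - 7*n^2 + 12*n) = (n - 4)*(n - 1)*(n + 4)*(n^2 - 3*n) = (n - 4)*(n - 3)*(n - 1)*(n + 4)*(n)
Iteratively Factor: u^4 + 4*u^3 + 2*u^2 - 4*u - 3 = (u + 1)*(u^3 + 3*u^2 - u - 3) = (u - 1)*(u + 1)*(u^2 + 4*u + 3) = (u - 1)*(u + 1)^2*(u + 3)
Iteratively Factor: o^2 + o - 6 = (o + 3)*(o - 2)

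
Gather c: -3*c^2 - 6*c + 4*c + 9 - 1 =-3*c^2 - 2*c + 8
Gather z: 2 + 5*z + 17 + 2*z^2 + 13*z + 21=2*z^2 + 18*z + 40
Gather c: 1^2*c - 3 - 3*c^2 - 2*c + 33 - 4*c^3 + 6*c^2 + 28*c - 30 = -4*c^3 + 3*c^2 + 27*c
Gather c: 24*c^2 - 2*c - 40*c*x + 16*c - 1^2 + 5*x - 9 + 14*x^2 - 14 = 24*c^2 + c*(14 - 40*x) + 14*x^2 + 5*x - 24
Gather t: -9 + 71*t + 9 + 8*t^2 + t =8*t^2 + 72*t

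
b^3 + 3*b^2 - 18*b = b*(b - 3)*(b + 6)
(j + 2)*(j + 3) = j^2 + 5*j + 6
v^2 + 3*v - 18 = (v - 3)*(v + 6)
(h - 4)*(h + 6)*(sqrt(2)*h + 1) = sqrt(2)*h^3 + h^2 + 2*sqrt(2)*h^2 - 24*sqrt(2)*h + 2*h - 24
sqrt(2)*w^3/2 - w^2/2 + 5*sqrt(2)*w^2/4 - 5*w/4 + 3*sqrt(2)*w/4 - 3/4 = (w + 3/2)*(w - sqrt(2)/2)*(sqrt(2)*w/2 + sqrt(2)/2)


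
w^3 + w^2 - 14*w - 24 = (w - 4)*(w + 2)*(w + 3)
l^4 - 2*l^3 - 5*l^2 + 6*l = l*(l - 3)*(l - 1)*(l + 2)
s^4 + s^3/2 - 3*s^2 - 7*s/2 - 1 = (s - 2)*(s + 1/2)*(s + 1)^2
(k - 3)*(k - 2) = k^2 - 5*k + 6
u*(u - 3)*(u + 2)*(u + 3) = u^4 + 2*u^3 - 9*u^2 - 18*u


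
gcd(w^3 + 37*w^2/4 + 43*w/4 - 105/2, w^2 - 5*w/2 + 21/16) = w - 7/4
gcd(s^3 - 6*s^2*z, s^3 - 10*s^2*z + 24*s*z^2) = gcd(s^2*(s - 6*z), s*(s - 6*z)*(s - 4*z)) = -s^2 + 6*s*z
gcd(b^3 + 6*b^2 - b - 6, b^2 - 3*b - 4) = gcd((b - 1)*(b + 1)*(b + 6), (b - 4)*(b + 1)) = b + 1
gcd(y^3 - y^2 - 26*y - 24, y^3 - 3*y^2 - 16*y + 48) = y + 4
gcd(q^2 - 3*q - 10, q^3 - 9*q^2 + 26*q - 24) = 1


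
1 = 1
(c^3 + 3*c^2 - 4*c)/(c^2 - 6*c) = (c^2 + 3*c - 4)/(c - 6)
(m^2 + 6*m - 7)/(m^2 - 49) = (m - 1)/(m - 7)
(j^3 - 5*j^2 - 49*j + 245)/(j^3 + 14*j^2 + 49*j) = (j^2 - 12*j + 35)/(j*(j + 7))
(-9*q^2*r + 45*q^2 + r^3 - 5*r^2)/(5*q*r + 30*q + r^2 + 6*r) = (-9*q^2*r + 45*q^2 + r^3 - 5*r^2)/(5*q*r + 30*q + r^2 + 6*r)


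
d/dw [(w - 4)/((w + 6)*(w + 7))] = (-w^2 + 8*w + 94)/(w^4 + 26*w^3 + 253*w^2 + 1092*w + 1764)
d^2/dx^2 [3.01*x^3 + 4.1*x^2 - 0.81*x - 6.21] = 18.06*x + 8.2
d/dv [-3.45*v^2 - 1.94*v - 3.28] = -6.9*v - 1.94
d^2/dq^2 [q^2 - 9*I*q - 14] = 2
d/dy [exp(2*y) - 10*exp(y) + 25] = 2*(exp(y) - 5)*exp(y)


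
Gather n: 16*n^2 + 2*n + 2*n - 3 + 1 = 16*n^2 + 4*n - 2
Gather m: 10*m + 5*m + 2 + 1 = 15*m + 3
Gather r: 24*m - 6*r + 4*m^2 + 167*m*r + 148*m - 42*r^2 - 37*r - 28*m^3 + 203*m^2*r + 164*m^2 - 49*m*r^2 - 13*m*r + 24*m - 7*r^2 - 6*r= -28*m^3 + 168*m^2 + 196*m + r^2*(-49*m - 49) + r*(203*m^2 + 154*m - 49)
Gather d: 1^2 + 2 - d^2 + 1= 4 - d^2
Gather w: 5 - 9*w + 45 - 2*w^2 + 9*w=50 - 2*w^2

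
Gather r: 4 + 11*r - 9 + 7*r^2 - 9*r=7*r^2 + 2*r - 5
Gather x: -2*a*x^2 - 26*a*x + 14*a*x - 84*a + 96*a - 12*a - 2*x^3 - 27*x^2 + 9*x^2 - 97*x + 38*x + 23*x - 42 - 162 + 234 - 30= -2*x^3 + x^2*(-2*a - 18) + x*(-12*a - 36)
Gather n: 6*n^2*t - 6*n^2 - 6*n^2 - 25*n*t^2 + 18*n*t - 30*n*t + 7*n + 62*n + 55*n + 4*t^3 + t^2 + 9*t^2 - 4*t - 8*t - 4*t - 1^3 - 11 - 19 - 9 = n^2*(6*t - 12) + n*(-25*t^2 - 12*t + 124) + 4*t^3 + 10*t^2 - 16*t - 40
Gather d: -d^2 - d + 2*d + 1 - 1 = -d^2 + d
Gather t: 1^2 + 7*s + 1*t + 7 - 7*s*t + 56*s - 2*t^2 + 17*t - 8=63*s - 2*t^2 + t*(18 - 7*s)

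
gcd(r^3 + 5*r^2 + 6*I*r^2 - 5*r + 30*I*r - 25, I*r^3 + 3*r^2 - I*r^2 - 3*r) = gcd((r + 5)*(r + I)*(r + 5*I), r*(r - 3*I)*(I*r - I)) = 1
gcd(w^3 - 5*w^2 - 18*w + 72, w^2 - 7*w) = 1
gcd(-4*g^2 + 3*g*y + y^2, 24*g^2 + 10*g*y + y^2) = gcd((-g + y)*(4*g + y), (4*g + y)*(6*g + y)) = 4*g + y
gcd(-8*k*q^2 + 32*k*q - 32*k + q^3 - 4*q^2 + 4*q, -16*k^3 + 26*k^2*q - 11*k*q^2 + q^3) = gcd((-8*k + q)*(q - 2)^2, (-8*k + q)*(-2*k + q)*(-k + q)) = -8*k + q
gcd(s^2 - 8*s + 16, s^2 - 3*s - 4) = s - 4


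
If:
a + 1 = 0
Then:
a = -1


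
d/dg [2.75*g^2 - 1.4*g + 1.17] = 5.5*g - 1.4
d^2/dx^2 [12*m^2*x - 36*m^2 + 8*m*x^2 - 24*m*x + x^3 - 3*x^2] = 16*m + 6*x - 6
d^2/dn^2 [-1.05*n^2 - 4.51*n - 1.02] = -2.10000000000000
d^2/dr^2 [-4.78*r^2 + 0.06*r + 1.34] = -9.56000000000000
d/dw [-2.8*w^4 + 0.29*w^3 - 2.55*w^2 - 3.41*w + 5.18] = -11.2*w^3 + 0.87*w^2 - 5.1*w - 3.41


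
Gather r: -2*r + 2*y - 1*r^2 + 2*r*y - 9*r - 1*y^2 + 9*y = -r^2 + r*(2*y - 11) - y^2 + 11*y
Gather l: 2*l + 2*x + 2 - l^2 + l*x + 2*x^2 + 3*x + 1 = -l^2 + l*(x + 2) + 2*x^2 + 5*x + 3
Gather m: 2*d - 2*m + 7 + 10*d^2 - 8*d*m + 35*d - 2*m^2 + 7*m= 10*d^2 + 37*d - 2*m^2 + m*(5 - 8*d) + 7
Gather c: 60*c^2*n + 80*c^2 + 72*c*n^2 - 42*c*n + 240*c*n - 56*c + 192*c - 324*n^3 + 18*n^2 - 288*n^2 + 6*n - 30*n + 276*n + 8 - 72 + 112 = c^2*(60*n + 80) + c*(72*n^2 + 198*n + 136) - 324*n^3 - 270*n^2 + 252*n + 48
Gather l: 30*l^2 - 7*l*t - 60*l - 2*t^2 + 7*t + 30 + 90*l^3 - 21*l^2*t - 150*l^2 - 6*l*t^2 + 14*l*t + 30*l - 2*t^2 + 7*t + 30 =90*l^3 + l^2*(-21*t - 120) + l*(-6*t^2 + 7*t - 30) - 4*t^2 + 14*t + 60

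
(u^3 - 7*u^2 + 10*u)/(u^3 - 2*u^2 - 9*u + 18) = u*(u - 5)/(u^2 - 9)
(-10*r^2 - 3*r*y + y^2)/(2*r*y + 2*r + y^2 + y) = (-5*r + y)/(y + 1)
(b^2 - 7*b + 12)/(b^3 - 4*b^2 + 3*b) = (b - 4)/(b*(b - 1))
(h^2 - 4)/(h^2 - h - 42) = (4 - h^2)/(-h^2 + h + 42)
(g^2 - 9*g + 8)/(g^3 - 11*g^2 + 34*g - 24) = (g - 8)/(g^2 - 10*g + 24)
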